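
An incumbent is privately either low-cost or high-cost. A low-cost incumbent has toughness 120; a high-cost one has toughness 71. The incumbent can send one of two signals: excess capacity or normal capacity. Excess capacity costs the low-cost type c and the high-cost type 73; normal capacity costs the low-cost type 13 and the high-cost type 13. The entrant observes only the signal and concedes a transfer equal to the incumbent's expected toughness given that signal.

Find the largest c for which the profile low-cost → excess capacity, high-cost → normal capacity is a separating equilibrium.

62

Under separation: excess capacity → low-cost (pays 120); normal capacity → high-cost (pays 71).
High-cost: 71 − 13 = 58 ≥ 120 − 73 = 47. Holds regardless of c. ✓
Low-cost: 120 − c ≥ 71 − 13, so c ≤ 120 − 58 = 62.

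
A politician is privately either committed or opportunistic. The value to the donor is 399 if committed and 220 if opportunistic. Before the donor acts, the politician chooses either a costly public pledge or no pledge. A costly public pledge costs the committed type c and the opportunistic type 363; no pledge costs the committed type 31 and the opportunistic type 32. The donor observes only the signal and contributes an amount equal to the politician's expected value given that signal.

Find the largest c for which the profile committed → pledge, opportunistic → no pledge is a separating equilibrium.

210

Under separation: pledge → committed (pays 399); no pledge → opportunistic (pays 220).
Opportunistic: 220 − 32 = 188 ≥ 399 − 363 = 36. Holds regardless of c. ✓
Committed: 399 − c ≥ 220 − 31, so c ≤ 399 − 189 = 210.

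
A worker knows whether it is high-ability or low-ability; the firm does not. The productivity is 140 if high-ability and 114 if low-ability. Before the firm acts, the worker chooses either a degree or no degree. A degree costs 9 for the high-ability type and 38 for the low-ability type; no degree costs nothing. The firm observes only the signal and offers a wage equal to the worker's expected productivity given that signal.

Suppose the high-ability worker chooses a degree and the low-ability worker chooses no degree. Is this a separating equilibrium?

Under separation the firm infers type exactly: degree → high-ability (pays 140), no degree → low-ability (pays 114).
High-ability: degree gives 140 − 9 = 131; no degree gives 114 − 0 = 114. No deviation. ✓
Low-ability: no degree gives 114 − 0 = 114; degree gives 140 − 38 = 102. No deviation. ✓
Both incentive constraints hold.

Yes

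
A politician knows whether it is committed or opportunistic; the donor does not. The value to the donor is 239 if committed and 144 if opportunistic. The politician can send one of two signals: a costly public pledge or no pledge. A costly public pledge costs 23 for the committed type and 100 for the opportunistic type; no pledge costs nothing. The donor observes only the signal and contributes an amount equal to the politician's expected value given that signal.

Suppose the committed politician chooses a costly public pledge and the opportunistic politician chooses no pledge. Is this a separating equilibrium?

If types separate, pledge earns payment 239 and no pledge earns 144.
Committed: pledge gives 239 − 23 = 216; no pledge gives 144 − 0 = 144. No deviation. ✓
Opportunistic: no pledge gives 144 − 0 = 144; pledge gives 239 − 100 = 139. No deviation. ✓
Neither type gains from mimicking the other.

Yes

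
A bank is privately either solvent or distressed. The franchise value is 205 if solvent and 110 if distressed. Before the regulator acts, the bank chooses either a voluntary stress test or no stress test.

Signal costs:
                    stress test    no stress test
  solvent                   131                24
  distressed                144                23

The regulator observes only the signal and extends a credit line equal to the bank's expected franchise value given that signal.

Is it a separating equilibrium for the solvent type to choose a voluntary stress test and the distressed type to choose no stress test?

If types separate, stress test earns payment 205 and no stress test earns 110.
Solvent: stress test gives 205 − 131 = 74; no stress test gives 110 − 24 = 86. Would deviate. ✗
Distressed: no stress test gives 110 − 23 = 87; stress test gives 205 − 144 = 61. No deviation. ✓

No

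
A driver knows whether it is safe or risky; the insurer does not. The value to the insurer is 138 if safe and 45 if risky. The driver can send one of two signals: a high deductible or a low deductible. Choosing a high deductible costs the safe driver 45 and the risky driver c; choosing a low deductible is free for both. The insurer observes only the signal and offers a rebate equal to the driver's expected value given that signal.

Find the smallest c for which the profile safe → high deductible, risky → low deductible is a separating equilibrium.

Under separation: high deductible → safe (pays 138); low deductible → risky (pays 45).
Safe: 138 − 45 = 93 ≥ 45 − 0 = 45. Holds regardless of c. ✓
Risky: 45 − 0 ≥ 138 − c, so c ≥ 138 − 45 = 93.

93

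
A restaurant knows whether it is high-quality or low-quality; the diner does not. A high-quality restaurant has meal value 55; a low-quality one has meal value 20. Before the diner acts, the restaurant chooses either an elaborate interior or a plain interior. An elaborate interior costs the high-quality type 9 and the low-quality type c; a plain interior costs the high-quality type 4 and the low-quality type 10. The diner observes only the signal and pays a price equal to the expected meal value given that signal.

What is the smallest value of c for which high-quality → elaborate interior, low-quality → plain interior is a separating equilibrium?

45

Under separation: elaborate interior → high-quality (pays 55); plain interior → low-quality (pays 20).
High-quality: 55 − 9 = 46 ≥ 20 − 4 = 16. Holds regardless of c. ✓
Low-quality: 20 − 10 ≥ 55 − c, so c ≥ 55 − 10 = 45.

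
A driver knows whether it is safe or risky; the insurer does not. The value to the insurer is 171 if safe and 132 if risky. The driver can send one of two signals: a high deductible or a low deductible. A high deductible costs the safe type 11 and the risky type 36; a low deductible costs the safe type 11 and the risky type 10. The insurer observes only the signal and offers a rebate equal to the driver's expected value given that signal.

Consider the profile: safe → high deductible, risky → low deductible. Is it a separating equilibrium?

No

Under separation the insurer infers type exactly: high deductible → safe (pays 171), low deductible → risky (pays 132).
Safe: high deductible gives 171 − 11 = 160; low deductible gives 132 − 11 = 121. No deviation. ✓
Risky: low deductible gives 132 − 10 = 122; high deductible gives 171 − 36 = 135. Would deviate. ✗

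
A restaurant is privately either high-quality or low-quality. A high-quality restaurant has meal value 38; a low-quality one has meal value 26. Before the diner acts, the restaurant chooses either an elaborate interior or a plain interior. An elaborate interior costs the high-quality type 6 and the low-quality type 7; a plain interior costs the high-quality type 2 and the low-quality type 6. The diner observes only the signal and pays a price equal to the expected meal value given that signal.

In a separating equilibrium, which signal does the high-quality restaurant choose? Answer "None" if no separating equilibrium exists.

None

Try high-quality → elaborate interior, low-quality → plain interior:
  Under separation the diner infers type exactly: elaborate interior → high-quality (pays 38), plain interior → low-quality (pays 26).
  High-quality: elaborate interior gives 38 − 6 = 32; plain interior gives 26 − 2 = 24. No deviation. ✓
  Low-quality: plain interior gives 26 − 6 = 20; elaborate interior gives 38 − 7 = 31. Would deviate. ✗
Try high-quality → plain interior, low-quality → elaborate interior:
  Under separation the diner infers type exactly: plain interior → high-quality (pays 38), elaborate interior → low-quality (pays 26).
  High-quality: plain interior gives 38 − 2 = 36; elaborate interior gives 26 − 6 = 20. No deviation. ✓
  Low-quality: elaborate interior gives 26 − 7 = 19; plain interior gives 38 − 6 = 32. Would deviate. ✗
Neither assignment is incentive-compatible.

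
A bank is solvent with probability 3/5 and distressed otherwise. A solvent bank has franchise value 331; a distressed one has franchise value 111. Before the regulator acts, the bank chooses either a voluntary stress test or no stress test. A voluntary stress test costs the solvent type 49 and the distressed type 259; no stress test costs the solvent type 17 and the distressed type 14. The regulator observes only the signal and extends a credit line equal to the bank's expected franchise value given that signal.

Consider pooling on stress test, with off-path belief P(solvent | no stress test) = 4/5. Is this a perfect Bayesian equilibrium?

No

On the equilibrium path (stress test) the regulator holds the prior 3/5 and pays 3/5·331 + 2/5·111 = 243. Off-path (no stress test) belief 4/5 gives 4/5·331 + 1/5·111 = 287.
Solvent: stress test gives 243 − 49 = 194; no stress test gives 287 − 17 = 270. Deviates. ✗
Distressed: stress test gives 243 − 259 = -16; no stress test gives 287 − 14 = 273. Deviates. ✗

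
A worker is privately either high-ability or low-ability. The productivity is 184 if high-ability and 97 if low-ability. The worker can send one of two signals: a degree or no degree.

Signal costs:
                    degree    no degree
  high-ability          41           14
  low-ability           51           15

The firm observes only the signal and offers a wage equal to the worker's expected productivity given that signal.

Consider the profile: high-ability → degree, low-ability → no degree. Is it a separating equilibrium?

No

Under separation the firm infers type exactly: degree → high-ability (pays 184), no degree → low-ability (pays 97).
High-ability: degree gives 184 − 41 = 143; no degree gives 97 − 14 = 83. No deviation. ✓
Low-ability: no degree gives 97 − 15 = 82; degree gives 184 − 51 = 133. Would deviate. ✗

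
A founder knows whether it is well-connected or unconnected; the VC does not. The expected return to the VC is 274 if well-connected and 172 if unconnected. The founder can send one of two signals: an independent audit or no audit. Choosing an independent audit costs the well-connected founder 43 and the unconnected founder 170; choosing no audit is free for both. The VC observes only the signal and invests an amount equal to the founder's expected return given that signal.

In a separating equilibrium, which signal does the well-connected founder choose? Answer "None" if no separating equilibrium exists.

Try well-connected → audit, unconnected → no audit:
  Under separation the VC infers type exactly: audit → well-connected (pays 274), no audit → unconnected (pays 172).
  Well-connected: audit gives 274 − 43 = 231; no audit gives 172 − 0 = 172. No deviation. ✓
  Unconnected: no audit gives 172 − 0 = 172; audit gives 274 − 170 = 104. No deviation. ✓
Both hold — the well-connected type sends audit.

audit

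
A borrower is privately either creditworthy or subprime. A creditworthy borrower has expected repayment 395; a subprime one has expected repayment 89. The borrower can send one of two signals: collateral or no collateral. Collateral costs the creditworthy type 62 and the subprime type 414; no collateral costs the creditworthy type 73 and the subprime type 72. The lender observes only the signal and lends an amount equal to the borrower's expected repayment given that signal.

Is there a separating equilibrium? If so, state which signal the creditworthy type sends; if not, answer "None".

Try creditworthy → collateral, subprime → no collateral:
  Under separation the lender infers type exactly: collateral → creditworthy (pays 395), no collateral → subprime (pays 89).
  Creditworthy: collateral gives 395 − 62 = 333; no collateral gives 89 − 73 = 16. No deviation. ✓
  Subprime: no collateral gives 89 − 72 = 17; collateral gives 395 − 414 = -19. No deviation. ✓
Both hold — the creditworthy type sends collateral.

collateral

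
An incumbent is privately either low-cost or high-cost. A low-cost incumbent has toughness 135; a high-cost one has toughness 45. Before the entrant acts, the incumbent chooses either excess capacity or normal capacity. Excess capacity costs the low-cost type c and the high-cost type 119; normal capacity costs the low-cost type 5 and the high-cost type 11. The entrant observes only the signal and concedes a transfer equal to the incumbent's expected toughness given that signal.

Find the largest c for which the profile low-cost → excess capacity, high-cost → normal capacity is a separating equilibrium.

Under separation: excess capacity → low-cost (pays 135); normal capacity → high-cost (pays 45).
High-cost: 45 − 11 = 34 ≥ 135 − 119 = 16. Holds regardless of c. ✓
Low-cost: 135 − c ≥ 45 − 5, so c ≤ 135 − 40 = 95.

95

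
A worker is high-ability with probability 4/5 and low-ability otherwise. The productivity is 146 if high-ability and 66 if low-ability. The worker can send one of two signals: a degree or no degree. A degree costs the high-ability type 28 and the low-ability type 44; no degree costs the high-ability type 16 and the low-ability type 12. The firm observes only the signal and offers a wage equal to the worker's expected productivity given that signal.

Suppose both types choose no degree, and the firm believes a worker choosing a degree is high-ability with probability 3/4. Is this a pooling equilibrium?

Yes

On the equilibrium path (no degree) the firm holds the prior 4/5 and pays 4/5·146 + 1/5·66 = 130. Off-path (degree) belief 3/4 gives 3/4·146 + 1/4·66 = 126.
High-ability: no degree gives 130 − 16 = 114; degree gives 126 − 28 = 98. Stays. ✓
Low-ability: no degree gives 130 − 12 = 118; degree gives 126 − 44 = 82. Stays. ✓
Beliefs are Bayes-consistent on-path and both types best-respond.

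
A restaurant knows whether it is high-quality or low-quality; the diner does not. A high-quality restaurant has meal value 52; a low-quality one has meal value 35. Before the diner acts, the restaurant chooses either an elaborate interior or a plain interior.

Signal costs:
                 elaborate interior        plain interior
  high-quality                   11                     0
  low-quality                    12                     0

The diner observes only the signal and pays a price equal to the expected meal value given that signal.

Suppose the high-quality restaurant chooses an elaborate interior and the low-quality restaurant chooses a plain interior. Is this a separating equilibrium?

Under separation the diner infers type exactly: elaborate interior → high-quality (pays 52), plain interior → low-quality (pays 35).
High-quality: elaborate interior gives 52 − 11 = 41; plain interior gives 35 − 0 = 35. No deviation. ✓
Low-quality: plain interior gives 35 − 0 = 35; elaborate interior gives 52 − 12 = 40. Would deviate. ✗

No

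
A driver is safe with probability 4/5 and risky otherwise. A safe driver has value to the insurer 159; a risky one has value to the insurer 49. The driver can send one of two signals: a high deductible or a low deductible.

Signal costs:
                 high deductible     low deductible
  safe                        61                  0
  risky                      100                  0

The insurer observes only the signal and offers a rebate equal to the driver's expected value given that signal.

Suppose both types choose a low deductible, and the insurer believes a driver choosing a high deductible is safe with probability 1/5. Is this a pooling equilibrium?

On the equilibrium path (low deductible) the insurer holds the prior 4/5 and pays 4/5·159 + 1/5·49 = 137. Off-path (high deductible) belief 1/5 gives 1/5·159 + 4/5·49 = 71.
Safe: low deductible gives 137 − 0 = 137; high deductible gives 71 − 61 = 10. Stays. ✓
Risky: low deductible gives 137 − 0 = 137; high deductible gives 71 − 100 = -29. Stays. ✓
Beliefs are Bayes-consistent on-path and both types best-respond.

Yes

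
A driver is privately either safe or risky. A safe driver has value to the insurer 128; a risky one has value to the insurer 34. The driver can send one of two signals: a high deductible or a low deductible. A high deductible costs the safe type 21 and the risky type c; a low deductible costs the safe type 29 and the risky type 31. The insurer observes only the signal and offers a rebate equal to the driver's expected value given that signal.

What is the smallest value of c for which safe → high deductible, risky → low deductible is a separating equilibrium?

125

Under separation: high deductible → safe (pays 128); low deductible → risky (pays 34).
Safe: 128 − 21 = 107 ≥ 34 − 29 = 5. Holds regardless of c. ✓
Risky: 34 − 31 ≥ 128 − c, so c ≥ 128 − 3 = 125.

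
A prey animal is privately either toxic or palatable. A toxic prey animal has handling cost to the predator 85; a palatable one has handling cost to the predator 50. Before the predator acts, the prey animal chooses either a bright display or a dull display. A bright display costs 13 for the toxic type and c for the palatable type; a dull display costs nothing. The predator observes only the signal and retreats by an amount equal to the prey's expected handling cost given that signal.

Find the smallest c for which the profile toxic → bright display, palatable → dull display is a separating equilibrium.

Under separation: bright display → toxic (pays 85); dull display → palatable (pays 50).
Toxic: 85 − 13 = 72 ≥ 50 − 0 = 50. Holds regardless of c. ✓
Palatable: 50 − 0 ≥ 85 − c, so c ≥ 85 − 50 = 35.

35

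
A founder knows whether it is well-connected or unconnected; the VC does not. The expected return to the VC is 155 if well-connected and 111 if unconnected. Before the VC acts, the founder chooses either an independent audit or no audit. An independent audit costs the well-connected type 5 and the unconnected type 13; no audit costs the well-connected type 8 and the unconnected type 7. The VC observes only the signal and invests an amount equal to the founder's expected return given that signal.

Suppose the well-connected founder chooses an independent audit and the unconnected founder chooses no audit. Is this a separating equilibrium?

Under separation the VC infers type exactly: audit → well-connected (pays 155), no audit → unconnected (pays 111).
Well-connected: audit gives 155 − 5 = 150; no audit gives 111 − 8 = 103. No deviation. ✓
Unconnected: no audit gives 111 − 7 = 104; audit gives 155 − 13 = 142. Would deviate. ✗

No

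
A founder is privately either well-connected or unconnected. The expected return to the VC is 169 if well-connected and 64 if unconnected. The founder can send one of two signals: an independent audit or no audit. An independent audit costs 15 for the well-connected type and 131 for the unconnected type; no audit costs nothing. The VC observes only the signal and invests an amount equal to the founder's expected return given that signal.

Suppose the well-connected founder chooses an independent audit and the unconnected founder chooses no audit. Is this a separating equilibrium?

Yes

Under separation the VC infers type exactly: audit → well-connected (pays 169), no audit → unconnected (pays 64).
Well-connected: audit gives 169 − 15 = 154; no audit gives 64 − 0 = 64. No deviation. ✓
Unconnected: no audit gives 64 − 0 = 64; audit gives 169 − 131 = 38. No deviation. ✓
Both incentive constraints hold.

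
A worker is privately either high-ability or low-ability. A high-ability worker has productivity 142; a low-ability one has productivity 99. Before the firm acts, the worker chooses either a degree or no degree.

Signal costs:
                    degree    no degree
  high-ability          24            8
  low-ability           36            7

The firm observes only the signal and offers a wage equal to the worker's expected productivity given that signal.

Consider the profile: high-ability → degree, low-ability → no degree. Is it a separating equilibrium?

No

If types separate, degree earns payment 142 and no degree earns 99.
High-ability: degree gives 142 − 24 = 118; no degree gives 99 − 8 = 91. No deviation. ✓
Low-ability: no degree gives 99 − 7 = 92; degree gives 142 − 36 = 106. Would deviate. ✗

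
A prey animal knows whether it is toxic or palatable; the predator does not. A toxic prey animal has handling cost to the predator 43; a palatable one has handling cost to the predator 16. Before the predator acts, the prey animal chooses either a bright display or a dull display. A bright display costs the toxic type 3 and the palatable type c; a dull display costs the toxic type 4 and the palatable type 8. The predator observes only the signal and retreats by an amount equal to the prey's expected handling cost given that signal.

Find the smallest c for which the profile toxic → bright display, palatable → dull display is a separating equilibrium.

35

Under separation: bright display → toxic (pays 43); dull display → palatable (pays 16).
Toxic: 43 − 3 = 40 ≥ 16 − 4 = 12. Holds regardless of c. ✓
Palatable: 16 − 8 ≥ 43 − c, so c ≥ 43 − 8 = 35.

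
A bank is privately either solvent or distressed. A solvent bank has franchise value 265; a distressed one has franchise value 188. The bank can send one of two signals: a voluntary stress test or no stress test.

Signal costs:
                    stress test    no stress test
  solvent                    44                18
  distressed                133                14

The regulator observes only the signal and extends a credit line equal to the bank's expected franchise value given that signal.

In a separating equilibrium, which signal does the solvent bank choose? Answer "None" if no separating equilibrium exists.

Try solvent → stress test, distressed → no stress test:
  If types separate, stress test earns payment 265 and no stress test earns 188.
  Solvent: stress test gives 265 − 44 = 221; no stress test gives 188 − 18 = 170. No deviation. ✓
  Distressed: no stress test gives 188 − 14 = 174; stress test gives 265 − 133 = 132. No deviation. ✓
Both hold — the solvent type sends stress test.

stress test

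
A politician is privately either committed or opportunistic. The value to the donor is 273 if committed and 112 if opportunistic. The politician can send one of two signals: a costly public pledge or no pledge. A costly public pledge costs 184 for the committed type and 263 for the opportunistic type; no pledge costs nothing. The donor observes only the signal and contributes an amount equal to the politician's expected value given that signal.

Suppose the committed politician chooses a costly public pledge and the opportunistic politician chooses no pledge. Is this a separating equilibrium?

Under separation the donor infers type exactly: pledge → committed (pays 273), no pledge → opportunistic (pays 112).
Committed: pledge gives 273 − 184 = 89; no pledge gives 112 − 0 = 112. Would deviate. ✗
Opportunistic: no pledge gives 112 − 0 = 112; pledge gives 273 − 263 = 10. No deviation. ✓

No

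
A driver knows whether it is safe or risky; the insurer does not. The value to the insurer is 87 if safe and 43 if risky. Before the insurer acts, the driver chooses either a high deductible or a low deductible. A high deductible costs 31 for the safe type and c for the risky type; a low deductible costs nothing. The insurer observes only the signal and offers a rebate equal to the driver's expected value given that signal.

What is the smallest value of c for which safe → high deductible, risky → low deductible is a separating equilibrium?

Under separation: high deductible → safe (pays 87); low deductible → risky (pays 43).
Safe: 87 − 31 = 56 ≥ 43 − 0 = 43. Holds regardless of c. ✓
Risky: 43 − 0 ≥ 87 − c, so c ≥ 87 − 43 = 44.

44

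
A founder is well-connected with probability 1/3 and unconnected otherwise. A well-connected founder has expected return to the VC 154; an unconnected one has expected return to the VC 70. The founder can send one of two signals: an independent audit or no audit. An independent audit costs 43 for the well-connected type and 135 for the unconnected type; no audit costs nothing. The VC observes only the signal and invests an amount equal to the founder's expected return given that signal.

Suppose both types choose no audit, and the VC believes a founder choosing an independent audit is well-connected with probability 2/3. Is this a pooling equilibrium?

At the pooled signal (no audit) the VC holds the prior 1/3 and pays 1/3·154 + 2/3·70 = 98. Off-path (audit) belief 2/3 gives 2/3·154 + 1/3·70 = 126.
Well-connected: no audit gives 98 − 0 = 98; audit gives 126 − 43 = 83. Stays. ✓
Unconnected: no audit gives 98 − 0 = 98; audit gives 126 − 135 = -9. Stays. ✓

Yes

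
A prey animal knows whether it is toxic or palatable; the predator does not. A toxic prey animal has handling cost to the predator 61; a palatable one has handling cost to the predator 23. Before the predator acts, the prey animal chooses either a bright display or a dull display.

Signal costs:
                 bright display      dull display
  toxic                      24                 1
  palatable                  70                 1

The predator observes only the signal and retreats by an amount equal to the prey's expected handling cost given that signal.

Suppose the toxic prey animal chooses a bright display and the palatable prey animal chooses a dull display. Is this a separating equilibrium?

If types separate, bright display earns payment 61 and dull display earns 23.
Toxic: bright display gives 61 − 24 = 37; dull display gives 23 − 1 = 22. No deviation. ✓
Palatable: dull display gives 23 − 1 = 22; bright display gives 61 − 70 = -9. No deviation. ✓
Neither type gains from mimicking the other.

Yes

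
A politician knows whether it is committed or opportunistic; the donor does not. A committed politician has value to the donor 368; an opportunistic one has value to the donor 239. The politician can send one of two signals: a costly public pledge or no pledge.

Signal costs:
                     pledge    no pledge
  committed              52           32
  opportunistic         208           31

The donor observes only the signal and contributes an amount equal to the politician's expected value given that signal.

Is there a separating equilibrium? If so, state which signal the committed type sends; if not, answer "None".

Try committed → pledge, opportunistic → no pledge:
  If types separate, pledge earns payment 368 and no pledge earns 239.
  Committed: pledge gives 368 − 52 = 316; no pledge gives 239 − 32 = 207. No deviation. ✓
  Opportunistic: no pledge gives 239 − 31 = 208; pledge gives 368 − 208 = 160. No deviation. ✓
Both hold — the committed type sends pledge.

pledge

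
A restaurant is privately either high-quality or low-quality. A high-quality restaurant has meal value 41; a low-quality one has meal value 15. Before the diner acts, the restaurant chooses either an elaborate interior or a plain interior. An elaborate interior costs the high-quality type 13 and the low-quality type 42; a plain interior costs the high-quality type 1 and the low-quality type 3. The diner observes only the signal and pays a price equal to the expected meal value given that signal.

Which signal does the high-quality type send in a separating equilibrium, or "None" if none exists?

elaborate interior

Try high-quality → elaborate interior, low-quality → plain interior:
  If types separate, elaborate interior earns payment 41 and plain interior earns 15.
  High-quality: elaborate interior gives 41 − 13 = 28; plain interior gives 15 − 1 = 14. No deviation. ✓
  Low-quality: plain interior gives 15 − 3 = 12; elaborate interior gives 41 − 42 = -1. No deviation. ✓
Both hold — the high-quality type sends elaborate interior.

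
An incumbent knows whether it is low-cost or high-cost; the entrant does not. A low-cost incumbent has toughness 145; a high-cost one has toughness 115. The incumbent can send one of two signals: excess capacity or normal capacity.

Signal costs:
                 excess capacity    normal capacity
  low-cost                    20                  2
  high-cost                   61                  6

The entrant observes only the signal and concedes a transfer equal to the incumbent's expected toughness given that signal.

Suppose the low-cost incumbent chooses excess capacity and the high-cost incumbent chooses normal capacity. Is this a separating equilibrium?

If types separate, excess capacity earns payment 145 and normal capacity earns 115.
Low-cost: excess capacity gives 145 − 20 = 125; normal capacity gives 115 − 2 = 113. No deviation. ✓
High-cost: normal capacity gives 115 − 6 = 109; excess capacity gives 145 − 61 = 84. No deviation. ✓
Both incentive constraints hold.

Yes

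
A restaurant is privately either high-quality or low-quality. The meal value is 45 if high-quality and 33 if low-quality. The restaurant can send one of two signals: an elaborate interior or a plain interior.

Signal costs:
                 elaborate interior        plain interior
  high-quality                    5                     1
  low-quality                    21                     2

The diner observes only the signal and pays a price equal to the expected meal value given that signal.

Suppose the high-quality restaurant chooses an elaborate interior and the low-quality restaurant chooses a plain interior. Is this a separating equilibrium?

Under separation the diner infers type exactly: elaborate interior → high-quality (pays 45), plain interior → low-quality (pays 33).
High-quality: elaborate interior gives 45 − 5 = 40; plain interior gives 33 − 1 = 32. No deviation. ✓
Low-quality: plain interior gives 33 − 2 = 31; elaborate interior gives 45 − 21 = 24. No deviation. ✓
Both incentive constraints hold.

Yes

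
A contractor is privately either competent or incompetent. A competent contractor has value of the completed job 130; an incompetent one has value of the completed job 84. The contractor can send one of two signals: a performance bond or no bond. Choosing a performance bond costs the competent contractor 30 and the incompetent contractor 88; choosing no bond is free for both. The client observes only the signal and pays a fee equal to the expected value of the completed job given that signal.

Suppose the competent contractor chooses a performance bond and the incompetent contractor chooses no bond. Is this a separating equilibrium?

Under separation the client infers type exactly: bond → competent (pays 130), no bond → incompetent (pays 84).
Competent: bond gives 130 − 30 = 100; no bond gives 84 − 0 = 84. No deviation. ✓
Incompetent: no bond gives 84 − 0 = 84; bond gives 130 − 88 = 42. No deviation. ✓
Neither type gains from mimicking the other.

Yes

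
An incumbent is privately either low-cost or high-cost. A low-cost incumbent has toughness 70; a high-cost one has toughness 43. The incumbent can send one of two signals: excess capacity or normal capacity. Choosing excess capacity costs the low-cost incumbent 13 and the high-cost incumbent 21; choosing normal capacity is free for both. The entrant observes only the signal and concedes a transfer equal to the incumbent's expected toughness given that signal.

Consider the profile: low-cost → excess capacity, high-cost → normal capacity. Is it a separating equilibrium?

If types separate, excess capacity earns payment 70 and normal capacity earns 43.
Low-cost: excess capacity gives 70 − 13 = 57; normal capacity gives 43 − 0 = 43. No deviation. ✓
High-cost: normal capacity gives 43 − 0 = 43; excess capacity gives 70 − 21 = 49. Would deviate. ✗

No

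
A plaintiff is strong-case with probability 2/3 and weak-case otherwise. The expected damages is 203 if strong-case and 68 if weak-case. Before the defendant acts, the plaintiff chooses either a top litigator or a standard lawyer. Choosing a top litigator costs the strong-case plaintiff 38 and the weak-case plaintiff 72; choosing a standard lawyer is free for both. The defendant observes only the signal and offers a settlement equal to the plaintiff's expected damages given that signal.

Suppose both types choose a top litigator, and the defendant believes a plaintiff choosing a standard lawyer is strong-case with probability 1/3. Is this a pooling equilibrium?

No

On the equilibrium path (top litigator) the defendant holds the prior 2/3 and pays 2/3·203 + 1/3·68 = 158. Off-path (standard lawyer) belief 1/3 gives 1/3·203 + 2/3·68 = 113.
Strong-case: top litigator gives 158 − 38 = 120; standard lawyer gives 113 − 0 = 113. Stays. ✓
Weak-case: top litigator gives 158 − 72 = 86; standard lawyer gives 113 − 0 = 113. Deviates. ✗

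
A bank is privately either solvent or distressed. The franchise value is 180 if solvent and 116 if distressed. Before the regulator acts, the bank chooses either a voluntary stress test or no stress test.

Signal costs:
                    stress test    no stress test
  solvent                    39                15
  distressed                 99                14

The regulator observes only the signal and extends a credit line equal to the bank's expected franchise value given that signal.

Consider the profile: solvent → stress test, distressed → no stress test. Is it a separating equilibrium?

If types separate, stress test earns payment 180 and no stress test earns 116.
Solvent: stress test gives 180 − 39 = 141; no stress test gives 116 − 15 = 101. No deviation. ✓
Distressed: no stress test gives 116 − 14 = 102; stress test gives 180 − 99 = 81. No deviation. ✓
Neither type gains from mimicking the other.

Yes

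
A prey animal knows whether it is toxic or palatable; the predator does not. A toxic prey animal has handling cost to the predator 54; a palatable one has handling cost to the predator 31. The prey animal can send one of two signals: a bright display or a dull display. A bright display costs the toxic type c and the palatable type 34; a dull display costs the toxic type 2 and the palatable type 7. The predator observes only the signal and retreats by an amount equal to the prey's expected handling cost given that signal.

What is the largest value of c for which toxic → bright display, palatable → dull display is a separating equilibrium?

25

Under separation: bright display → toxic (pays 54); dull display → palatable (pays 31).
Palatable: 31 − 7 = 24 ≥ 54 − 34 = 20. Holds regardless of c. ✓
Toxic: 54 − c ≥ 31 − 2, so c ≤ 54 − 29 = 25.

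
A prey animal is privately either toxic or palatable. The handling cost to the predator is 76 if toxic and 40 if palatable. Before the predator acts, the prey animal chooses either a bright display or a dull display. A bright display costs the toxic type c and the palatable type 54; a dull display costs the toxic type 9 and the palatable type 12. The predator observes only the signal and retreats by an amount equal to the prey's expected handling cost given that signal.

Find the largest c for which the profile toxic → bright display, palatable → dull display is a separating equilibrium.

Under separation: bright display → toxic (pays 76); dull display → palatable (pays 40).
Palatable: 40 − 12 = 28 ≥ 76 − 54 = 22. Holds regardless of c. ✓
Toxic: 76 − c ≥ 40 − 9, so c ≤ 76 − 31 = 45.

45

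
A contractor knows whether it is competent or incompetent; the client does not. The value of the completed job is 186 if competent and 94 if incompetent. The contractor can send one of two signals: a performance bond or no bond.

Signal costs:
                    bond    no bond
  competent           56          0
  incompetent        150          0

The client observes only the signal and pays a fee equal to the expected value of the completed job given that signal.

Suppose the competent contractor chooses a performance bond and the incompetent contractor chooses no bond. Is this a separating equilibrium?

If types separate, bond earns payment 186 and no bond earns 94.
Competent: bond gives 186 − 56 = 130; no bond gives 94 − 0 = 94. No deviation. ✓
Incompetent: no bond gives 94 − 0 = 94; bond gives 186 − 150 = 36. No deviation. ✓
Neither type gains from mimicking the other.

Yes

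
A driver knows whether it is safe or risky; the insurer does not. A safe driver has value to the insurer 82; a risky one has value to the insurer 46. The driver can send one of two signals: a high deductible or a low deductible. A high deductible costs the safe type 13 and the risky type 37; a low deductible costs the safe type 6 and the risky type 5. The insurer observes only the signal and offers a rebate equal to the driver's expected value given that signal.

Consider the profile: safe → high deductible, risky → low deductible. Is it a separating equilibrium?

No

If types separate, high deductible earns payment 82 and low deductible earns 46.
Safe: high deductible gives 82 − 13 = 69; low deductible gives 46 − 6 = 40. No deviation. ✓
Risky: low deductible gives 46 − 5 = 41; high deductible gives 82 − 37 = 45. Would deviate. ✗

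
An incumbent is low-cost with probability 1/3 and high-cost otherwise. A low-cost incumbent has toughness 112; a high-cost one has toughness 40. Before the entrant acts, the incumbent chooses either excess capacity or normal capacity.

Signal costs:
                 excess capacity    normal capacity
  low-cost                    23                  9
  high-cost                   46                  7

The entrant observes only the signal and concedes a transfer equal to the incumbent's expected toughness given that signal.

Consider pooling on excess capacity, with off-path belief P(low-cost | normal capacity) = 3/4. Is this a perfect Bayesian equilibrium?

On the equilibrium path (excess capacity) the entrant holds the prior 1/3 and pays 1/3·112 + 2/3·40 = 64. Off-path (normal capacity) belief 3/4 gives 3/4·112 + 1/4·40 = 94.
Low-cost: excess capacity gives 64 − 23 = 41; normal capacity gives 94 − 9 = 85. Deviates. ✗
High-cost: excess capacity gives 64 − 46 = 18; normal capacity gives 94 − 7 = 87. Deviates. ✗

No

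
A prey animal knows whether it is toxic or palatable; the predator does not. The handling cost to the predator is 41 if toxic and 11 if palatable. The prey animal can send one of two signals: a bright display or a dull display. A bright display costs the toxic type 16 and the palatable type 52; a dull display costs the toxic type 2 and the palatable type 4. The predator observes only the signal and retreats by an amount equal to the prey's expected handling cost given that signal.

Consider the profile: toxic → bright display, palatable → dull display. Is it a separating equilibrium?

Yes

Under separation the predator infers type exactly: bright display → toxic (pays 41), dull display → palatable (pays 11).
Toxic: bright display gives 41 − 16 = 25; dull display gives 11 − 2 = 9. No deviation. ✓
Palatable: dull display gives 11 − 4 = 7; bright display gives 41 − 52 = -11. No deviation. ✓
Neither type gains from mimicking the other.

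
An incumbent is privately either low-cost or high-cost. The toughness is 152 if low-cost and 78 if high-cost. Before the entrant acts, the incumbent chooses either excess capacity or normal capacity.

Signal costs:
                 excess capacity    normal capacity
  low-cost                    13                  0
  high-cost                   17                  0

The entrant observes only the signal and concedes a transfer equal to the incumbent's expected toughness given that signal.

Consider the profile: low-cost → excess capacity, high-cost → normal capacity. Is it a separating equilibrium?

Under separation the entrant infers type exactly: excess capacity → low-cost (pays 152), normal capacity → high-cost (pays 78).
Low-cost: excess capacity gives 152 − 13 = 139; normal capacity gives 78 − 0 = 78. No deviation. ✓
High-cost: normal capacity gives 78 − 0 = 78; excess capacity gives 152 − 17 = 135. Would deviate. ✗

No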